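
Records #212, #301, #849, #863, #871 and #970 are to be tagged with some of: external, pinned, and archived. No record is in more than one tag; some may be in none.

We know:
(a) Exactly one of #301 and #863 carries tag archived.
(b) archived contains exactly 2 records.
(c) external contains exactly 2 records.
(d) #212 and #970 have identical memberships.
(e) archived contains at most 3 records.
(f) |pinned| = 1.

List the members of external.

external = {#212, #970}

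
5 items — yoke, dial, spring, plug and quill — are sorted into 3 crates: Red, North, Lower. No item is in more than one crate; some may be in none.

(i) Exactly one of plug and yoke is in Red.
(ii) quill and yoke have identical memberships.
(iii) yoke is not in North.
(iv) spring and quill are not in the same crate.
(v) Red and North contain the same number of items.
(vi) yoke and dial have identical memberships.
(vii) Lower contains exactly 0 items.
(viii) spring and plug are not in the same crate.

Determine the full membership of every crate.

Red = {plug}; North = {spring}; Lower = {}

From (iii): yoke ∉ North.
(ii): quill matches yoke: quill ∉ North.
(vi): dial matches yoke: dial ∉ North.
(vii): Lower already has 0, so the rest are out.
Suppose yoke ∈ Red: no assignment then satisfies all the clues, so yoke ∉ Red.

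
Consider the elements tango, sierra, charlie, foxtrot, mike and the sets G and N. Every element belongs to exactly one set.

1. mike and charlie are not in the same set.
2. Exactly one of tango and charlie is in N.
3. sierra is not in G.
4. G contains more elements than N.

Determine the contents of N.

N = {charlie, sierra}

From (3): sierra ∉ G.
Only one set left: sierra ∈ N.
Suppose tango ∈ N: no assignment then satisfies all the clues, so tango ∉ N.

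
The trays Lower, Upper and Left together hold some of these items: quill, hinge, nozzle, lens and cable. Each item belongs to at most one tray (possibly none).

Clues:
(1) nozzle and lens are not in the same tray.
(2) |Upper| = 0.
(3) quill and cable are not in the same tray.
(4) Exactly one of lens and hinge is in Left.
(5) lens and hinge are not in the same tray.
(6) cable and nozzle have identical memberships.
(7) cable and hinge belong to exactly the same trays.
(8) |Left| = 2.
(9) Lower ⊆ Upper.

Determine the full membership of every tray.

Lower = {}; Upper = {}; Left = {lens, quill}

(2): Upper already has 0, so the rest are out.
(9) contrapositive: quill ∉ Lower.
(9) contrapositive: hinge ∉ Lower.
(9) contrapositive: nozzle ∉ Lower.
(9) contrapositive: lens ∉ Lower.
(9) contrapositive: cable ∉ Lower.
Suppose quill ∉ Left: no assignment then satisfies all the clues, so quill ∈ Left.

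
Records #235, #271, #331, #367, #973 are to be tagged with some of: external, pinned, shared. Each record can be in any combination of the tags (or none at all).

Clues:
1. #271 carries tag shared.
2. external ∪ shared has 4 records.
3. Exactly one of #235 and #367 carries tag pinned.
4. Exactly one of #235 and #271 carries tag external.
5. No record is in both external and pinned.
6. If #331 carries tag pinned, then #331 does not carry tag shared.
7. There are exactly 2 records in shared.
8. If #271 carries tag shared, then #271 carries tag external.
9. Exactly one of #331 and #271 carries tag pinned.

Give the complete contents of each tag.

external = {#271, #367, #973}; pinned = {#235, #331}; shared = {#235, #271}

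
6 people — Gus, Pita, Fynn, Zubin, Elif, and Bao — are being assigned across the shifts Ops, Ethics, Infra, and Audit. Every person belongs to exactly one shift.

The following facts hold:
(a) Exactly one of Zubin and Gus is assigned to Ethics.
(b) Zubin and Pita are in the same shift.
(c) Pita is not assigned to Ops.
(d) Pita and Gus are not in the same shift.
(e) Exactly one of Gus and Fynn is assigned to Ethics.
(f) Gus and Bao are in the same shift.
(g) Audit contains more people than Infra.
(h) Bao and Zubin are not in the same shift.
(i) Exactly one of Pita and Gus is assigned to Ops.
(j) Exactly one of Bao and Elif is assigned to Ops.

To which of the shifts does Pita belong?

From (c): Pita ∉ Ops.
(b): Zubin matches Pita: Zubin ∉ Ops.
(i) (exactly one): Gus ∈ Ops.
(a) (exactly one): Zubin ∈ Ethics.
(b): Pita matches Zubin: Pita ∈ Ethics.
(e) (exactly one): Fynn ∈ Ethics.
(f): Bao matches Gus: Bao ∈ Ops.
(j) (exactly one): Elif ∉ Ops.

Pita: Ethics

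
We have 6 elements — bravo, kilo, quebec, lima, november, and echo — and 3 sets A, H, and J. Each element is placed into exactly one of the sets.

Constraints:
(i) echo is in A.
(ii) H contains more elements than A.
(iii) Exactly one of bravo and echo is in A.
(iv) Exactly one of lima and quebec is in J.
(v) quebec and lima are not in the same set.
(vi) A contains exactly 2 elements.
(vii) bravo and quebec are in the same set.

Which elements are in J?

J = {lima}

From (i): echo ∈ A.
(iii) (exactly one): bravo ∉ A.
(vii): quebec matches bravo: quebec ∉ A.
Suppose bravo ∈ J: no assignment then satisfies all the clues, so bravo ∉ J.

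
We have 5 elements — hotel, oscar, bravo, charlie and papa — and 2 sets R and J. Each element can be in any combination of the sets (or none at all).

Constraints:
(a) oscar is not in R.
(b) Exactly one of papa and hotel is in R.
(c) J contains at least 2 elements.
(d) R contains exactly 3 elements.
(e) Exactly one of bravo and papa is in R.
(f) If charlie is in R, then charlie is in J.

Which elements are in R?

R = {bravo, charlie, hotel}

From (a): oscar ∉ R.
Suppose hotel ∉ R: no assignment then satisfies all the clues, so hotel ∈ R.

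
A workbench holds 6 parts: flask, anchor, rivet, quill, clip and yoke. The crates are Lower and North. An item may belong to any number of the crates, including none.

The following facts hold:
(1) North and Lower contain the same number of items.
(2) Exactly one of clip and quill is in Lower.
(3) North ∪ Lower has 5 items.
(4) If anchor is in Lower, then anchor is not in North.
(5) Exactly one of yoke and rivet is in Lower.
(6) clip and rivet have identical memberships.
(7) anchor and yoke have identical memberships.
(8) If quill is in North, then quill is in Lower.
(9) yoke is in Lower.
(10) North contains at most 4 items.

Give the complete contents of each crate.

Lower = {anchor, quill, yoke}; North = {clip, quill, rivet}

From (9): yoke ∈ Lower.
(5) (exactly one): rivet ∉ Lower.
(6): clip matches rivet: clip ∉ Lower.
(7): anchor matches yoke: anchor ∈ Lower.
(2) (exactly one): quill ∈ Lower.
(4): anchor ∉ North.
(7): yoke matches anchor: yoke ∉ North.
Suppose flask ∈ Lower: no assignment then satisfies all the clues, so flask ∉ Lower.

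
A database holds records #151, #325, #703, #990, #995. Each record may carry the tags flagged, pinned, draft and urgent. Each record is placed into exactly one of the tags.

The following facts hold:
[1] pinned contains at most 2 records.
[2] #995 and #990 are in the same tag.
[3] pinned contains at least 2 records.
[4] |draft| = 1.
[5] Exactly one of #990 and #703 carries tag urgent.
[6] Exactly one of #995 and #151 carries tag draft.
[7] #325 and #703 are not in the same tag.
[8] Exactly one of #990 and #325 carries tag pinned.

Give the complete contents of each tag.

flagged = {#325}; pinned = {#990, #995}; draft = {#151}; urgent = {#703}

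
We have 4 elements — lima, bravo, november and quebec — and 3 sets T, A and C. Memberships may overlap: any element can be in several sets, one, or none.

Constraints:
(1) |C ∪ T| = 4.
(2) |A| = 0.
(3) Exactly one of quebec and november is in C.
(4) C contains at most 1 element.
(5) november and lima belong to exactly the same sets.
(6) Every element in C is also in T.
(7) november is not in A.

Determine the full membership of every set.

T = {bravo, lima, november, quebec}; A = {}; C = {quebec}

From (7): november ∉ A.
(2): A already has 0, so the rest are out.
Suppose lima ∉ T: no assignment then satisfies all the clues, so lima ∈ T.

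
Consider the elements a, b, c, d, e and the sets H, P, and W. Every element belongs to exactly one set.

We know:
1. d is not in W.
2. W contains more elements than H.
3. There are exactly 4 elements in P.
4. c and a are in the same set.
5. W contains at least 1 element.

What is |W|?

1

From (1): d ∉ W.
Suppose a ∈ H: no assignment then satisfies all the clues, so a ∉ H.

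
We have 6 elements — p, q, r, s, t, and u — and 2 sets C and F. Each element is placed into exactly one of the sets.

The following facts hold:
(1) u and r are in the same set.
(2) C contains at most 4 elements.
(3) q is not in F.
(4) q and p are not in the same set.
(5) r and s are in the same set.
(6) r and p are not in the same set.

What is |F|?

From (3): q ∉ F.
Only one set left: q ∈ C.
(4): p ∉ C.
Only one set left: p ∈ F.
(6): r ∉ F.
Only one set left: r ∈ C.
(1): u matches r: u ∈ C.
(5): s matches r: s ∈ C.
(2): C already has 4, so the rest are out.
Only one set left: t ∈ F.

2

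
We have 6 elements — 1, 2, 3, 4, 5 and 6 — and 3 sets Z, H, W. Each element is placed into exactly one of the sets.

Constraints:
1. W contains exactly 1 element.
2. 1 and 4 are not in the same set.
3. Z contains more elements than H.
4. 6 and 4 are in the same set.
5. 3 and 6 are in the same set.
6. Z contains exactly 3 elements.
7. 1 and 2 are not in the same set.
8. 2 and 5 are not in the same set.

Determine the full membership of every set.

Z = {3, 4, 6}; H = {1, 5}; W = {2}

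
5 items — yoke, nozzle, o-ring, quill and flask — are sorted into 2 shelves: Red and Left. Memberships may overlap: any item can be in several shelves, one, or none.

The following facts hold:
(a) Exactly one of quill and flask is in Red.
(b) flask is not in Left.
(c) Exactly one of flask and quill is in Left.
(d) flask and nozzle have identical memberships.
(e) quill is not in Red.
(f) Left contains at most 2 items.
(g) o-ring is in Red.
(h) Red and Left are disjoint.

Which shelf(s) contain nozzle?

nozzle: Red

From (b): flask ∉ Left.
From (e): quill ∉ Red.
From (g): o-ring ∈ Red.
(a) (exactly one): flask ∈ Red.
(c) (exactly one): quill ∈ Left.
(d): nozzle matches flask: nozzle ∈ Red.
(d): nozzle matches flask: nozzle ∉ Left.
(h) (disjoint): o-ring ∉ Left.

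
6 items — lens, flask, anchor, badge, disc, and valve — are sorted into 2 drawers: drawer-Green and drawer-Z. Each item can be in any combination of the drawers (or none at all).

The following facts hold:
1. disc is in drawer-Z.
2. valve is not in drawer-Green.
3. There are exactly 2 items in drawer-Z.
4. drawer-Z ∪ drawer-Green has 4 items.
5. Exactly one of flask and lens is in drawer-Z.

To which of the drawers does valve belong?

valve: none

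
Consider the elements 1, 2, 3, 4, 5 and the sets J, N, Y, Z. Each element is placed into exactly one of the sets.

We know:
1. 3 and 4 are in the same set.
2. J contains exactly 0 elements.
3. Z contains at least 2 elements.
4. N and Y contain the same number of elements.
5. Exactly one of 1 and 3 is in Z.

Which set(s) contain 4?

4: Z

(2): J already has 0, so the rest are out.
Suppose 4 ∈ N: no assignment then satisfies all the clues, so 4 ∉ N.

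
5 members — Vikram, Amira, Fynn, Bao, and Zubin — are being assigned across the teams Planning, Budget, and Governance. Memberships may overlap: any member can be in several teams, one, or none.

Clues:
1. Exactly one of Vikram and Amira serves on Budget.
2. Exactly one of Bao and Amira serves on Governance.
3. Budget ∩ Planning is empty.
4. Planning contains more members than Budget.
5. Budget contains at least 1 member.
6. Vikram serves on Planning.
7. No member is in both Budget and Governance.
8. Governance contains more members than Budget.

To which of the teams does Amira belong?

From (6): Vikram ∈ Planning.
(3) (disjoint): Vikram ∉ Budget.
(1) (exactly one): Amira ∈ Budget.
(3) (disjoint): Amira ∉ Planning.
(7) (disjoint): Amira ∉ Governance.
(2) (exactly one): Bao ∈ Governance.
(7) (disjoint): Bao ∉ Budget.

Amira: Budget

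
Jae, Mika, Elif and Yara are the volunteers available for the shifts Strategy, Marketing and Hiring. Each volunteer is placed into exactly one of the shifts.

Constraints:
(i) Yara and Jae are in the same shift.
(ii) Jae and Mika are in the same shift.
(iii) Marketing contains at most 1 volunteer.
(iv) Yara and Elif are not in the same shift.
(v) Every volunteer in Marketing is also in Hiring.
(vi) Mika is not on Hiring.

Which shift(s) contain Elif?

Elif: Hiring

From (vi): Mika ∉ Hiring.
(ii): Jae matches Mika: Jae ∉ Hiring.
(v) contrapositive: Jae ∉ Marketing.
(v) contrapositive: Mika ∉ Marketing.
Only one shift left: Jae ∈ Strategy.
Only one shift left: Mika ∈ Strategy.
(i): Yara matches Jae: Yara ∈ Strategy.
(iv): Elif ∉ Strategy.
Suppose Elif ∈ Marketing: no assignment then satisfies all the clues, so Elif ∉ Marketing.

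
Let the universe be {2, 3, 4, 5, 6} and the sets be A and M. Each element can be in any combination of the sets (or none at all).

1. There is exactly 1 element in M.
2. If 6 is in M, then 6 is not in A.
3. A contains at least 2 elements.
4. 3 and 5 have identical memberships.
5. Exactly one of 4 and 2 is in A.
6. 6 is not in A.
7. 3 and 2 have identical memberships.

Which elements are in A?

A = {2, 3, 5}

From (6): 6 ∉ A.
Suppose 2 ∉ A: no assignment then satisfies all the clues, so 2 ∈ A.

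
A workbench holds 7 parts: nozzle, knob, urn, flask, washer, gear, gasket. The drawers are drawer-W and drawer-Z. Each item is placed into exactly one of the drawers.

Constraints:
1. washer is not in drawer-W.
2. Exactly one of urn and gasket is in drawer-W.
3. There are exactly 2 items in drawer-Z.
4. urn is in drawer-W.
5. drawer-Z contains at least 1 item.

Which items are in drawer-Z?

drawer-Z = {gasket, washer}

From (1): washer ∉ drawer-W.
From (4): urn ∈ drawer-W.
(2) (exactly one): gasket ∉ drawer-W.
Only one drawer left: washer ∈ drawer-Z.
Only one drawer left: gasket ∈ drawer-Z.
(3): drawer-Z already has 2, so the rest are out.
Only one drawer left: nozzle ∈ drawer-W.
Only one drawer left: knob ∈ drawer-W.
Only one drawer left: flask ∈ drawer-W.
Only one drawer left: gear ∈ drawer-W.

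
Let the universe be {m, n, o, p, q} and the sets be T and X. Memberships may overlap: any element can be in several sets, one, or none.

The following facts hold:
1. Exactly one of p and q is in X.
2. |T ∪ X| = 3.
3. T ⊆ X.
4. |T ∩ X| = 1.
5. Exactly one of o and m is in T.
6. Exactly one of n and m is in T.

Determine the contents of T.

T = {m}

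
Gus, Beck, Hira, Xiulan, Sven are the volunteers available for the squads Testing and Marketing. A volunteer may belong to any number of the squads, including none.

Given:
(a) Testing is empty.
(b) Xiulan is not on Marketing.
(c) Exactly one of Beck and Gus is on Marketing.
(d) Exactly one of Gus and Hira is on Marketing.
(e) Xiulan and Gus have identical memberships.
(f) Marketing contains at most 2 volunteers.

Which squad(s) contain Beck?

Beck: Marketing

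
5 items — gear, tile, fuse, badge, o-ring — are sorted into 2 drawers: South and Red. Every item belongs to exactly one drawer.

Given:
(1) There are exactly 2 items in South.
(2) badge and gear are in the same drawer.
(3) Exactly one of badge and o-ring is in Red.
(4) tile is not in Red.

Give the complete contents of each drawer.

South = {o-ring, tile}; Red = {badge, fuse, gear}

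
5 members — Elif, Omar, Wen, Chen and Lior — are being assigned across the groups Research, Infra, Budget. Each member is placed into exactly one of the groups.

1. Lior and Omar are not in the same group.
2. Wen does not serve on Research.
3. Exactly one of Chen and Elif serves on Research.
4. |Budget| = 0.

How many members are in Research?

2

From (2): Wen ∉ Research.
(4): Budget already has 0, so the rest are out.
Only one group left: Wen ∈ Infra.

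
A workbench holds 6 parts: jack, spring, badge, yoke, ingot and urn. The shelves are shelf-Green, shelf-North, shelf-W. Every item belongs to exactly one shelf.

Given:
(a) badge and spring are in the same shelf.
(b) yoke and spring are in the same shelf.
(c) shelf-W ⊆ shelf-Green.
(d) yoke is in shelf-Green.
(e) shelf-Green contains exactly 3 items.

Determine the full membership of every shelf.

shelf-Green = {badge, spring, yoke}; shelf-North = {ingot, jack, urn}; shelf-W = {}

From (d): yoke ∈ shelf-Green.
(b): spring matches yoke: spring ∈ shelf-Green.
(a): badge matches spring: badge ∈ shelf-Green.
(e): shelf-Green already has 3, so the rest are out.
(c) contrapositive: jack ∉ shelf-W.
(c) contrapositive: ingot ∉ shelf-W.
(c) contrapositive: urn ∉ shelf-W.
Only one shelf left: jack ∈ shelf-North.
Only one shelf left: ingot ∈ shelf-North.
Only one shelf left: urn ∈ shelf-North.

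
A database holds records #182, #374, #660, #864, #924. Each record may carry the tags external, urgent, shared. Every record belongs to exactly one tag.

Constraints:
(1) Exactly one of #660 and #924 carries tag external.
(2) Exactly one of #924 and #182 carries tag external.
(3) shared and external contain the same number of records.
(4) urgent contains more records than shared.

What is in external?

external = {#924}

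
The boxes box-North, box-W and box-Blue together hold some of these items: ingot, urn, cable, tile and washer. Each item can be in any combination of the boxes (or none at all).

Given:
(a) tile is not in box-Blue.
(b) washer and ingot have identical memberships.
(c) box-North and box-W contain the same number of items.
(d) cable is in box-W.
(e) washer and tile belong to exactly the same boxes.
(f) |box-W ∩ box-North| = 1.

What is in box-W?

box-W = {cable}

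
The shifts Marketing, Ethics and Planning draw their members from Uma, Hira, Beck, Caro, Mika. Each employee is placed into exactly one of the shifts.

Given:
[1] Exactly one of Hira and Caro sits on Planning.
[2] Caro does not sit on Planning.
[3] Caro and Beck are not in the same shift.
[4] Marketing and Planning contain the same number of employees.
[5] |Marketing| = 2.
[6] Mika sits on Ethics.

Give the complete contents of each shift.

From (2): Caro ∉ Planning.
From (6): Mika ∈ Ethics.
(1) (exactly one): Hira ∈ Planning.
Suppose Uma ∉ Marketing: no assignment then satisfies all the clues, so Uma ∈ Marketing.

Marketing = {Caro, Uma}; Ethics = {Mika}; Planning = {Beck, Hira}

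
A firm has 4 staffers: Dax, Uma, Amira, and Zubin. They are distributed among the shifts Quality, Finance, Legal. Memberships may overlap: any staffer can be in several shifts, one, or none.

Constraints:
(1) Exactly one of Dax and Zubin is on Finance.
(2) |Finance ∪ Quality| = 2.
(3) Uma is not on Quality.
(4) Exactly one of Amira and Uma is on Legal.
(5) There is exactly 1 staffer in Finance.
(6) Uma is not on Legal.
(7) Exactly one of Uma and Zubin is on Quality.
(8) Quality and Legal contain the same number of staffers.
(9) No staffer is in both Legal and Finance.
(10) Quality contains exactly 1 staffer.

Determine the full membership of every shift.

Quality = {Zubin}; Finance = {Dax}; Legal = {Amira}

From (3): Uma ∉ Quality.
From (6): Uma ∉ Legal.
(4) (exactly one): Amira ∈ Legal.
(7) (exactly one): Zubin ∈ Quality.
(9) (disjoint): Amira ∉ Finance.
(10): Quality already has 1, so the rest are out.
Suppose Dax ∉ Finance: no assignment then satisfies all the clues, so Dax ∈ Finance.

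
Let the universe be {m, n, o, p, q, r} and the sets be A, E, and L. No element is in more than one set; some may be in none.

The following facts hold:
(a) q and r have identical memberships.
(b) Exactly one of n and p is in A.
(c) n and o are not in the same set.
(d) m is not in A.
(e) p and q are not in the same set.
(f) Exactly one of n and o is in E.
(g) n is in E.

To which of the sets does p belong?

p: A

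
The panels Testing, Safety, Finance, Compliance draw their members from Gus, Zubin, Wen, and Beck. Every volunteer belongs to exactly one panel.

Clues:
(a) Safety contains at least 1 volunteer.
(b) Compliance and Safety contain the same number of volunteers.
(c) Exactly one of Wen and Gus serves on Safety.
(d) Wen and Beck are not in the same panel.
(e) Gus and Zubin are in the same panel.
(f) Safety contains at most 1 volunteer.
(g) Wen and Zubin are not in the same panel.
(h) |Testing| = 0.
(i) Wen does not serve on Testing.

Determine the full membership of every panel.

Testing = {}; Safety = {Wen}; Finance = {Gus, Zubin}; Compliance = {Beck}

From (i): Wen ∉ Testing.
(h): Testing already has 0, so the rest are out.
Suppose Gus ∈ Safety: no assignment then satisfies all the clues, so Gus ∉ Safety.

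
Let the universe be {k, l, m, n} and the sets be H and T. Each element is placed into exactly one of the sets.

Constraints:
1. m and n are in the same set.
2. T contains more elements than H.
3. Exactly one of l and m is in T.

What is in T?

T = {k, m, n}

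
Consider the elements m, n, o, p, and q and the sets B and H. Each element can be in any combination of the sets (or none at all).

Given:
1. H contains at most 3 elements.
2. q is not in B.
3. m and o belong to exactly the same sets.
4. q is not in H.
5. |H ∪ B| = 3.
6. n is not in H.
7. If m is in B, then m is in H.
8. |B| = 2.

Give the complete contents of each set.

B = {m, o}; H = {m, o, p}

From (2): q ∉ B.
From (4): q ∉ H.
From (6): n ∉ H.
Suppose m ∉ B: no assignment then satisfies all the clues, so m ∈ B.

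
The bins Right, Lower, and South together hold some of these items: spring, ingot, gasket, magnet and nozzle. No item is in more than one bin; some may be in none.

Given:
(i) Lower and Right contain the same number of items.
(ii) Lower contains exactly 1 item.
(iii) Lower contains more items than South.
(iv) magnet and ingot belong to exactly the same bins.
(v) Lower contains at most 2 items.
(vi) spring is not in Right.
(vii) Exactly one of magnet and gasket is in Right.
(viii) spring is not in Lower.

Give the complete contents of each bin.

Right = {gasket}; Lower = {nozzle}; South = {}

From (vi): spring ∉ Right.
From (viii): spring ∉ Lower.
Suppose spring ∈ South: no assignment then satisfies all the clues, so spring ∉ South.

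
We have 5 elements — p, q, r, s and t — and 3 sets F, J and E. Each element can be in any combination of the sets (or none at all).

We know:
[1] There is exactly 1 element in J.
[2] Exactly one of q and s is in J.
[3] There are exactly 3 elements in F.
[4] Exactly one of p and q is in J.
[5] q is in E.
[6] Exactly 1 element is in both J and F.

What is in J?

From (5): q ∈ E.
Suppose p ∈ J: no assignment then satisfies all the clues, so p ∉ J.

J = {q}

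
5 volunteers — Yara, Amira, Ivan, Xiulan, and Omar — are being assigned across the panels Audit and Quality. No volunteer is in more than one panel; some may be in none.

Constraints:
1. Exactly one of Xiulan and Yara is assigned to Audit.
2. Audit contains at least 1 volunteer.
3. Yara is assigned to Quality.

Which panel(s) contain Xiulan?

From (3): Yara ∈ Quality.
(1) (exactly one): Xiulan ∈ Audit.

Xiulan: Audit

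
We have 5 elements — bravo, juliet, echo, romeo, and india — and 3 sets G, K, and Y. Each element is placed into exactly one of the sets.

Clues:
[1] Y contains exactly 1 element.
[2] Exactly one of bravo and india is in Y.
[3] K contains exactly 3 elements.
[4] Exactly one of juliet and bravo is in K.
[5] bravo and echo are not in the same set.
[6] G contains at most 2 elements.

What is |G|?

1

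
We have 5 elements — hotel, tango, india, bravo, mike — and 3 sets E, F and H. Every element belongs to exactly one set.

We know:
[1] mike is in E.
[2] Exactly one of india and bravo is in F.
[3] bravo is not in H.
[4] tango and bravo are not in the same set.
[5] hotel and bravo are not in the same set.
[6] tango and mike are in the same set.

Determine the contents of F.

F = {bravo}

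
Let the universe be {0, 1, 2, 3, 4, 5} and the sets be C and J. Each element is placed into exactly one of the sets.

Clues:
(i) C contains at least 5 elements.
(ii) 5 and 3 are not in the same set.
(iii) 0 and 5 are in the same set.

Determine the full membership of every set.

C = {0, 1, 2, 4, 5}; J = {3}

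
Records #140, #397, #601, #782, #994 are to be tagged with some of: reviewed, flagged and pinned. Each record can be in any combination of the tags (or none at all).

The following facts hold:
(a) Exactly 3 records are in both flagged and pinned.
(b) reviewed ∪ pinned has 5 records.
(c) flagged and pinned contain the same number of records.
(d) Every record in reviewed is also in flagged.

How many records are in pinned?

4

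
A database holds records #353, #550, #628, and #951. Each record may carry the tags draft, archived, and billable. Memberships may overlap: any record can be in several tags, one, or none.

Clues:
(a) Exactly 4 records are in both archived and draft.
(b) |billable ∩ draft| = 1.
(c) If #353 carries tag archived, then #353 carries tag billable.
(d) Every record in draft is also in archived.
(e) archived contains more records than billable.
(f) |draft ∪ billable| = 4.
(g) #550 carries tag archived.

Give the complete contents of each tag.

draft = {#353, #550, #628, #951}; archived = {#353, #550, #628, #951}; billable = {#353}

From (g): #550 ∈ archived.
Suppose #353 ∉ draft: no assignment then satisfies all the clues, so #353 ∈ draft.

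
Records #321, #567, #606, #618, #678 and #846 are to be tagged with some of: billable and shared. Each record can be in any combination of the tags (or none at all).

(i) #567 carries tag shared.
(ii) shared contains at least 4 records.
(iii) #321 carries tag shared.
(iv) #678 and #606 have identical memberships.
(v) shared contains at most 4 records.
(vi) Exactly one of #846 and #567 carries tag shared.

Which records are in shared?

shared = {#321, #567, #606, #678}

From (i): #567 ∈ shared.
From (iii): #321 ∈ shared.
(vi) (exactly one): #846 ∉ shared.
Suppose #606 ∉ shared: no assignment then satisfies all the clues, so #606 ∈ shared.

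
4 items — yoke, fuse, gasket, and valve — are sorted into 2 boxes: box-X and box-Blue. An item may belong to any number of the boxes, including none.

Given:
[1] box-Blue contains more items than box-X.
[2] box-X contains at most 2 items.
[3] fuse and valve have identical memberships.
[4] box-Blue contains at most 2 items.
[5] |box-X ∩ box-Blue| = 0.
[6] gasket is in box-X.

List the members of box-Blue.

box-Blue = {fuse, valve}

From (6): gasket ∈ box-X.
Suppose yoke ∈ box-Blue: no assignment then satisfies all the clues, so yoke ∉ box-Blue.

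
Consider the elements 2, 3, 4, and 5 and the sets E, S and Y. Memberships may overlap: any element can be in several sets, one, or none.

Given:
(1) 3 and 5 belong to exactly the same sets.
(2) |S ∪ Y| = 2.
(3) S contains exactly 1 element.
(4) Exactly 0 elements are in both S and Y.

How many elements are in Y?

1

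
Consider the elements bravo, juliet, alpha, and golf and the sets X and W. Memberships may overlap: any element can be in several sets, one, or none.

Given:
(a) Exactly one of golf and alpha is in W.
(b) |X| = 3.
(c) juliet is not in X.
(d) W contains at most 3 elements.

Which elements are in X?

X = {alpha, bravo, golf}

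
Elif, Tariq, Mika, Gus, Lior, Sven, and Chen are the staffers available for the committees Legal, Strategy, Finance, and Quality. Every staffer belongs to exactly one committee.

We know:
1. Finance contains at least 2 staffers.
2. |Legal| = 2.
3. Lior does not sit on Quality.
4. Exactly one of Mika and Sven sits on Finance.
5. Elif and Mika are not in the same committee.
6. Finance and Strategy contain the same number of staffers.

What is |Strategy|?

2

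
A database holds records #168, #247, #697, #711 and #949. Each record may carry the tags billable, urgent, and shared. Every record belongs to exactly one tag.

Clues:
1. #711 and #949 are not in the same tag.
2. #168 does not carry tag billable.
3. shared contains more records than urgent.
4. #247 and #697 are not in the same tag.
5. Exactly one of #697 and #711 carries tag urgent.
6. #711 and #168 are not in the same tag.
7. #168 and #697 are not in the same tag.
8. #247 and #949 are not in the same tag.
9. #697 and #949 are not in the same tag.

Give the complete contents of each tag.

billable = {#247, #711}; urgent = {#697}; shared = {#168, #949}

From (2): #168 ∉ billable.
Suppose #168 ∈ urgent: no assignment then satisfies all the clues, so #168 ∉ urgent.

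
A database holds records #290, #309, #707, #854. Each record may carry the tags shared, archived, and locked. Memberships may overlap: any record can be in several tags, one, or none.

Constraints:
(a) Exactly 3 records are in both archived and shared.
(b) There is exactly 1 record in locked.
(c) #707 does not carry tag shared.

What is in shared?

shared = {#290, #309, #854}

From (c): #707 ∉ shared.
Suppose #290 ∉ shared: no assignment then satisfies all the clues, so #290 ∈ shared.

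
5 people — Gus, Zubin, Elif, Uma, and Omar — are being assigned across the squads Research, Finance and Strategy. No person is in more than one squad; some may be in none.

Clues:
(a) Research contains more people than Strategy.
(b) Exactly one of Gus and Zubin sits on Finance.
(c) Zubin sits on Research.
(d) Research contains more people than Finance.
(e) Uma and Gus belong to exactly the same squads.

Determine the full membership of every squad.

Research = {Elif, Omar, Zubin}; Finance = {Gus, Uma}; Strategy = {}

From (c): Zubin ∈ Research.
(b) (exactly one): Gus ∈ Finance.
(e): Uma matches Gus: Uma ∉ Research.
(e): Uma matches Gus: Uma ∈ Finance.
Suppose Elif ∉ Research: no assignment then satisfies all the clues, so Elif ∈ Research.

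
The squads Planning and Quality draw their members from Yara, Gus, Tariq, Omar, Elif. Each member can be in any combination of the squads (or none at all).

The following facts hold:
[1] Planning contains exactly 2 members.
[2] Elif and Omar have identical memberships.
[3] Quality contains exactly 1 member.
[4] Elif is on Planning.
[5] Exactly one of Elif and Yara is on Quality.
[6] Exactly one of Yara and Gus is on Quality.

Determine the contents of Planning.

Planning = {Elif, Omar}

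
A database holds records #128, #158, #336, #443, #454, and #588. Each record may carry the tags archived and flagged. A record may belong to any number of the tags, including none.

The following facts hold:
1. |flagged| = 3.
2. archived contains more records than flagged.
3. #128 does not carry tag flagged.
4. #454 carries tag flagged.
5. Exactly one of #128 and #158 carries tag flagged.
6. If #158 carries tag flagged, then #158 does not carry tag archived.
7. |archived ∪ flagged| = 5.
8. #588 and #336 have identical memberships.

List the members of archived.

archived = {#336, #443, #454, #588}

From (3): #128 ∉ flagged.
From (4): #454 ∈ flagged.
(5) (exactly one): #158 ∈ flagged.
(6): #158 ∉ archived.
Suppose #128 ∈ archived: no assignment then satisfies all the clues, so #128 ∉ archived.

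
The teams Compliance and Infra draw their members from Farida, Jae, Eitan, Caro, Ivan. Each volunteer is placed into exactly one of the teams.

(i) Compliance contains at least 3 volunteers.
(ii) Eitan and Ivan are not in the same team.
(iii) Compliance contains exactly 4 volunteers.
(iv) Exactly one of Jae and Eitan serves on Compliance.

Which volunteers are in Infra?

Infra = {Eitan}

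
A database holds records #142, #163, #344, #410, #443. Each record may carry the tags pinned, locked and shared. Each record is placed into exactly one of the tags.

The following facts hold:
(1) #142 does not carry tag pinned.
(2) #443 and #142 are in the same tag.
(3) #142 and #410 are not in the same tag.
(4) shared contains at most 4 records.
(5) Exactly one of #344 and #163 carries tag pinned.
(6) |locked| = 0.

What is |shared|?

3

From (1): #142 ∉ pinned.
(2): #443 matches #142: #443 ∉ pinned.
(6): locked already has 0, so the rest are out.
Only one tag left: #142 ∈ shared.
Only one tag left: #443 ∈ shared.
(3): #410 ∉ shared.
Only one tag left: #410 ∈ pinned.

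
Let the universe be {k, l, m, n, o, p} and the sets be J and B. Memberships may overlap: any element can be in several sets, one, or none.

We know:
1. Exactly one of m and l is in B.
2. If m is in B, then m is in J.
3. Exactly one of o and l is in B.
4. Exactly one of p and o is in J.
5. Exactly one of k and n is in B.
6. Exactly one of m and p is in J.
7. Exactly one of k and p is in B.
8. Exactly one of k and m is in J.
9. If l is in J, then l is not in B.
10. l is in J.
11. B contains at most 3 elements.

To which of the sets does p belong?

p: none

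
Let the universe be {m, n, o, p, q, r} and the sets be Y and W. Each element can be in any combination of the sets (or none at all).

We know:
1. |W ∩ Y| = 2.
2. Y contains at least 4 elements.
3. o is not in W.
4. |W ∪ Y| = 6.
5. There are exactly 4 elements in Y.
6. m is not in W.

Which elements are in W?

W = {n, p, q, r}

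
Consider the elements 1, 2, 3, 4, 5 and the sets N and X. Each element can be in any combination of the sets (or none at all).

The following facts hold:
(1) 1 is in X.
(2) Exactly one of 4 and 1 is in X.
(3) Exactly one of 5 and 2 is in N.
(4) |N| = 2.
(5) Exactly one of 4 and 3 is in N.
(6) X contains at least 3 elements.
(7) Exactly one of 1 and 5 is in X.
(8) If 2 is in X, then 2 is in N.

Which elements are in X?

X = {1, 2, 3}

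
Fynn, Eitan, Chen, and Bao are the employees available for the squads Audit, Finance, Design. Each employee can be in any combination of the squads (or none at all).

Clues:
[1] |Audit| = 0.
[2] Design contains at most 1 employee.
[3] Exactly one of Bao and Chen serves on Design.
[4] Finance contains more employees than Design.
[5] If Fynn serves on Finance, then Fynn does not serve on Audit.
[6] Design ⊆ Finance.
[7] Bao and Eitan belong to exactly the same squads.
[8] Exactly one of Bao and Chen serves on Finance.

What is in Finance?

(1): Audit already has 0, so the rest are out.
Suppose Fynn ∉ Finance: no assignment then satisfies all the clues, so Fynn ∈ Finance.

Finance = {Chen, Fynn}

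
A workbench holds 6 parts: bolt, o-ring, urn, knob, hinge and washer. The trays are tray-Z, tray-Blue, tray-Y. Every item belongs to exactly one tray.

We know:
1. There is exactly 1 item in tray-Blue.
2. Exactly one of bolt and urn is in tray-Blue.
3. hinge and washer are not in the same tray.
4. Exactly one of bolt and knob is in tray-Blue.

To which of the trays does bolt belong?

bolt: tray-Blue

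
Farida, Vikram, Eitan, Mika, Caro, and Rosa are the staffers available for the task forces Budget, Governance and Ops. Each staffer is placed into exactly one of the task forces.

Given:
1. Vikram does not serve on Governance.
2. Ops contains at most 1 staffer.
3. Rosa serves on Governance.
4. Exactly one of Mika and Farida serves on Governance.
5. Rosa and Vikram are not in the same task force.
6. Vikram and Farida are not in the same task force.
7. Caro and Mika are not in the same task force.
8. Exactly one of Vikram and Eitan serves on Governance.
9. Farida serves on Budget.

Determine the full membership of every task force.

From (1): Vikram ∉ Governance.
From (3): Rosa ∈ Governance.
From (9): Farida ∈ Budget.
(4) (exactly one): Mika ∈ Governance.
(6): Vikram ∉ Budget.
(7): Caro ∉ Governance.
(8) (exactly one): Eitan ∈ Governance.
Only one task force left: Vikram ∈ Ops.
(2): Ops already has 1, so the rest are out.
Only one task force left: Caro ∈ Budget.

Budget = {Caro, Farida}; Governance = {Eitan, Mika, Rosa}; Ops = {Vikram}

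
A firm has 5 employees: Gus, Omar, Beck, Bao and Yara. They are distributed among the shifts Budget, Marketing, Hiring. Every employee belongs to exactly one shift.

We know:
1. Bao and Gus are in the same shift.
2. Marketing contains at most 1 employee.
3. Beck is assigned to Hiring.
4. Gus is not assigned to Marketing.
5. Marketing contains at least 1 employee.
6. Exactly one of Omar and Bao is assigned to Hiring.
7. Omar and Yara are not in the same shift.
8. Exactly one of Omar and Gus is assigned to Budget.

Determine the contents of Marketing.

Marketing = {Yara}

From (3): Beck ∈ Hiring.
From (4): Gus ∉ Marketing.
(1): Bao matches Gus: Bao ∉ Marketing.
Suppose Omar ∈ Marketing: no assignment then satisfies all the clues, so Omar ∉ Marketing.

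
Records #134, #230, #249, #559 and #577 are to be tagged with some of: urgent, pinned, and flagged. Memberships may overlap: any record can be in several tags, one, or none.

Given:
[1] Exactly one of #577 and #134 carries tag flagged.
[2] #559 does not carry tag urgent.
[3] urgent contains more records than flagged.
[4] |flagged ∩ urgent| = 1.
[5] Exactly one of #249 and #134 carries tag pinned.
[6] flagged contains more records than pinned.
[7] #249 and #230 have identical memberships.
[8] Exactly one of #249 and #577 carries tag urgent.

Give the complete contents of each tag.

urgent = {#134, #230, #249}; pinned = {#134}; flagged = {#134, #559}

From (2): #559 ∉ urgent.
Suppose #134 ∉ urgent: no assignment then satisfies all the clues, so #134 ∈ urgent.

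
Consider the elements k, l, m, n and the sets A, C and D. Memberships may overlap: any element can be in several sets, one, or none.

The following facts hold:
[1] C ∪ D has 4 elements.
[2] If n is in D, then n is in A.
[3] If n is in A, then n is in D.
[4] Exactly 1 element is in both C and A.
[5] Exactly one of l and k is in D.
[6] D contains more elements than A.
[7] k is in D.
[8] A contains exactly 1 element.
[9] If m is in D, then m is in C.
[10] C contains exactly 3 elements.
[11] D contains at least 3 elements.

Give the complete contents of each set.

A = {n}; C = {l, m, n}; D = {k, m, n}

From (7): k ∈ D.
(5) (exactly one): l ∉ D.
(11): only 3 candidates remain for D, so all are in.
(2): n ∈ A.
(8): A already has 1, so the rest are out.
(9): m ∈ C.
Suppose k ∈ C: no assignment then satisfies all the clues, so k ∉ C.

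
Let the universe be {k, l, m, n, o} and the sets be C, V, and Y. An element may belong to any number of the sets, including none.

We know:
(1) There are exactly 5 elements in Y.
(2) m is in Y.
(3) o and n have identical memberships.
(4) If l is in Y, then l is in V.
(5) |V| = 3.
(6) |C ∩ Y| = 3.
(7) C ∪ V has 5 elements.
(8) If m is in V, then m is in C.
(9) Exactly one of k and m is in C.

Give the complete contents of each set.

C = {m, n, o}; V = {k, l, m}; Y = {k, l, m, n, o}

From (2): m ∈ Y.
(1): only 5 candidates remain for Y, so all are in.
(4): l ∈ V.
Suppose k ∈ C: no assignment then satisfies all the clues, so k ∉ C.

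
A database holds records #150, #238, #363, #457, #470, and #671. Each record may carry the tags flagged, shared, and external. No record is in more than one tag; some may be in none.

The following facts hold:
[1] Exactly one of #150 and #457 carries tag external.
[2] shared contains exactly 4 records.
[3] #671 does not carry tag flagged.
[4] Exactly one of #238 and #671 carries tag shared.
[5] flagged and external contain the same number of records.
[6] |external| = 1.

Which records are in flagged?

flagged = {#238}

From (3): #671 ∉ flagged.
Suppose #150 ∈ flagged: no assignment then satisfies all the clues, so #150 ∉ flagged.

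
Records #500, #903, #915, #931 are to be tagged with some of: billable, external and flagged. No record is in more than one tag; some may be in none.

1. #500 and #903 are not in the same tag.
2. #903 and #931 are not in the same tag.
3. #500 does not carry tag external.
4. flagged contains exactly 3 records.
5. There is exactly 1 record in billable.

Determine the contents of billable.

billable = {#903}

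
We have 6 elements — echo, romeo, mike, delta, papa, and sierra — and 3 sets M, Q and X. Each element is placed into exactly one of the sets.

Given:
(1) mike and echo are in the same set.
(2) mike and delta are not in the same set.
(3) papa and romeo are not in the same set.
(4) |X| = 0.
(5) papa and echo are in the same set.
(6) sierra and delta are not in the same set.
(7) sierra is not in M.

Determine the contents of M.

M = {delta, romeo}

From (7): sierra ∉ M.
(4): X already has 0, so the rest are out.
Only one set left: sierra ∈ Q.
(6): delta ∉ Q.
Only one set left: delta ∈ M.
(2): mike ∉ M.
Only one set left: mike ∈ Q.
(1): echo matches mike: echo ∉ M.
(1): echo matches mike: echo ∈ Q.
(5): papa matches echo: papa ∉ M.
(5): papa matches echo: papa ∈ Q.
Only one set left: romeo ∈ M.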